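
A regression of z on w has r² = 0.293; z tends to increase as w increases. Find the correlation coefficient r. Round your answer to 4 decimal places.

0.5413

|r| = √0.293 = 0.5413
The association is positive, so r = 0.5413.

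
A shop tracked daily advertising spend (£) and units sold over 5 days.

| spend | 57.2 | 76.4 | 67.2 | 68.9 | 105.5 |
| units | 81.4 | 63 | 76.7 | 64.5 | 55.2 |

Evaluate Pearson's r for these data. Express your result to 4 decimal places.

-0.8706

n = 5, Σx = 375.2, Σy = 340.8, Σx² = 29502.1, Σy² = 23685.14, Σxy = 24891.17
nΣxy − ΣxΣy = 124455.85 − 127868.16 = -3412.31
nΣx² − (Σx)² = 147510.5 − 140775.04 = 6735.46; nΣy² − (Σy)² = 118425.7 − 116144.64 = 2281.06
r = -3412.31 / √(6735.46 × 2281.06) = -3412.31 / 3919.6924 ≈ -0.8706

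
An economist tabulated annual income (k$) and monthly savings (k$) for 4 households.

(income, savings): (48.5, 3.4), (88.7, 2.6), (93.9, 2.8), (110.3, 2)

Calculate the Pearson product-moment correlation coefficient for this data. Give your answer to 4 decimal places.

-0.9406

n = 4, Σx = 341.4, Σy = 10.8, Σx² = 31203.24, Σy² = 30.16, Σxy = 879.04
nΣxy − ΣxΣy = 3516.16 − 3687.12 = -170.96
nΣx² − (Σx)² = 124812.96 − 116553.96 = 8259; nΣy² − (Σy)² = 120.64 − 116.64 = 4
r = -170.96 / √(8259 × 4) = -170.96 / 181.7581 ≈ -0.9406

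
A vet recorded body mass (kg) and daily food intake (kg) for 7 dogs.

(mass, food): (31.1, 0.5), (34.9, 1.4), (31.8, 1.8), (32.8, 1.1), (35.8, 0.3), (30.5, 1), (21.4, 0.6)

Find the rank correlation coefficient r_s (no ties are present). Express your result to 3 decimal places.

Rank mass: 3, 6, 4, 5, 7, 2, 1
Rank food: 2, 6, 7, 5, 1, 4, 3
d = rank(mass) − rank(food): 1, 0, -3, 0, 6, -2, -2; Σd² = 54
ρ = 1 − 6Σd² / [n(n²−1)] = 1 − 6×54 / (7×48) = 1 − 324/336 ≈ 0.036

0.036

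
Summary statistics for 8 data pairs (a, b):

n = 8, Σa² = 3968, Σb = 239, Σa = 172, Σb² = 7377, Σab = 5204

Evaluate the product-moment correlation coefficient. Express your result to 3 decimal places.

r = (nΣab − ΣaΣb) / √[(nΣa² − (Σa)²)(nΣb² − (Σb)²)]
Numerator: 8×5204 − 172×239 = 524
Denominator: √[(31744 − 29584)(59016 − 57121)] = √[2160 × 1895] = 2023.1658
r = 524 / 2023.1658 ≈ 0.259

0.259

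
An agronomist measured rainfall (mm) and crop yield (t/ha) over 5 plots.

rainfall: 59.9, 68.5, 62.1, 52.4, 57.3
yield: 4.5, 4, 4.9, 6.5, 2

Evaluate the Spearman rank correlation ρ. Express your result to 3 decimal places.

Rank rainfall: 3, 5, 4, 1, 2
Rank yield: 3, 2, 4, 5, 1
d = rank(rainfall) − rank(yield): 0, 3, 0, -4, 1; Σd² = 26
ρ = 1 − 6Σd² / [n(n²−1)] = 1 − 6×26 / (5×24) = 1 − 156/120 ≈ -0.300

-0.300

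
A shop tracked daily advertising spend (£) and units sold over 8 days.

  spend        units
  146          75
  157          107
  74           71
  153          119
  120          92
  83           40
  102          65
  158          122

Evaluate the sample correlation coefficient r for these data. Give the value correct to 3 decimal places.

n = 8, Σx = 993, Σy = 691, Σx² = 131507, Σy² = 65449, Σxy = 91476
nΣxy − ΣxΣy = 731808 − 686163 = 45645
nΣx² − (Σx)² = 1052056 − 986049 = 66007; nΣy² − (Σy)² = 523592 − 477481 = 46111
r = 45645 / √(66007 × 46111) = 45645 / 55169.2738 ≈ 0.827

0.827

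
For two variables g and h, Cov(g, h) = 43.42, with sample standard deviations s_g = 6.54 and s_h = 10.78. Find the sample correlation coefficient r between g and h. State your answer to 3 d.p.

r = Cov(g,h) / (s_g · s_h) = 43.42 / (6.54 × 10.78)
  = 43.42 / 70.5012 ≈ 0.616

0.616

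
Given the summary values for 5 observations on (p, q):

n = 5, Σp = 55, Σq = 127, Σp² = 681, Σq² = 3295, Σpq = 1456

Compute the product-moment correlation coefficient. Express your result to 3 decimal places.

0.814

r = (nΣpq − ΣpΣq) / √[(nΣp² − (Σp)²)(nΣq² − (Σq)²)]
Numerator: 5×1456 − 55×127 = 295
Denominator: √[(3405 − 3025)(16475 − 16129)] = √[380 × 346] = 362.6017
r = 295 / 362.6017 ≈ 0.814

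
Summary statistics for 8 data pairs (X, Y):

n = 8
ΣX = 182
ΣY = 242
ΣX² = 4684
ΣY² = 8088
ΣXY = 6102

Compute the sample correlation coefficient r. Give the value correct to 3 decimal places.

0.924

r = (nΣXY − ΣXΣY) / √[(nΣX² − (ΣX)²)(nΣY² − (ΣY)²)]
Numerator: 8×6102 − 182×242 = 4772
Denominator: √[(37472 − 33124)(64704 − 58564)] = √[4348 × 6140] = 5166.8869
r = 4772 / 5166.8869 ≈ 0.924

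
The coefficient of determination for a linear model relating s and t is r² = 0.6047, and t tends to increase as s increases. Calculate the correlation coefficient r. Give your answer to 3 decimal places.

|r| = √0.6047 = 0.778
The association is positive, so r = 0.778.

0.778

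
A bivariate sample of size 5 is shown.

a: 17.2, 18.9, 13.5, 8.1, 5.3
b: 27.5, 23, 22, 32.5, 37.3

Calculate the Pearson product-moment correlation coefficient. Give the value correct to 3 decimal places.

n = 5, Σa = 63, Σb = 142.3, Σa² = 929, Σb² = 4216.79, Σab = 1665.64
nΣab − ΣaΣb = 8328.2 − 8964.9 = -636.7
nΣa² − (Σa)² = 4645 − 3969 = 676; nΣb² − (Σb)² = 21083.95 − 20249.29 = 834.66
r = -636.7 / √(676 × 834.66) = -636.7 / 751.1526 ≈ -0.848

-0.848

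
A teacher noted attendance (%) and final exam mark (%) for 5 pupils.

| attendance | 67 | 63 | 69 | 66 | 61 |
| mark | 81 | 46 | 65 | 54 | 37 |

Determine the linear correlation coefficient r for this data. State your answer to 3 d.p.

n = 5, Σx = 326, Σy = 283, Σx² = 21296, Σy² = 17187, Σxy = 18631
nΣxy − ΣxΣy = 93155 − 92258 = 897
nΣx² − (Σx)² = 106480 − 106276 = 204; nΣy² − (Σy)² = 85935 − 80089 = 5846
r = 897 / √(204 × 5846) = 897 / 1092.0549 ≈ 0.821

0.821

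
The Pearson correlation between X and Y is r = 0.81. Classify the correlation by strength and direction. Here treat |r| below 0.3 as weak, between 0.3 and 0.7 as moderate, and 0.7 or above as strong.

strong positive

r = 0.81 > 0 so the relationship is positive.
|r| = 0.81, which falls in the strong range.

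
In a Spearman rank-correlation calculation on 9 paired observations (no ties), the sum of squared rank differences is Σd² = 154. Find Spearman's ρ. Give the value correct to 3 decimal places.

ρ = 1 − 6Σd² / [n(n²−1)] = 1 − 6×154 / (9×80)
  = 1 − 924/720 = 1 − 1.2833 ≈ -0.283

-0.283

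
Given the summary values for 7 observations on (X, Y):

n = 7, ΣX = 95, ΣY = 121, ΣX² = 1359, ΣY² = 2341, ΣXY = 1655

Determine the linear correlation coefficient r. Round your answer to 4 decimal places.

0.0975

r = (nΣXY − ΣXΣY) / √[(nΣX² − (ΣX)²)(nΣY² − (ΣY)²)]
Numerator: 7×1655 − 95×121 = 90
Denominator: √[(9513 − 9025)(16387 − 14641)] = √[488 × 1746] = 923.0645
r = 90 / 923.0645 ≈ 0.0975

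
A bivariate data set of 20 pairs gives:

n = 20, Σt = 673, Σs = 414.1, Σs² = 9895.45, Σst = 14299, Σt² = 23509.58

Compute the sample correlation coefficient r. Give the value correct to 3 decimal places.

0.341

r = (nΣst − ΣsΣt) / √[(nΣs² − (Σs)²)(nΣt² − (Σt)²)]
Numerator: 20×14299 − 414.1×673 = 7290.7
Denominator: √[(197909 − 171478.81)(470191.6 − 452929)] = √[26430.19 × 17262.6] = 21360.0983
r = 7290.7 / 21360.0983 ≈ 0.341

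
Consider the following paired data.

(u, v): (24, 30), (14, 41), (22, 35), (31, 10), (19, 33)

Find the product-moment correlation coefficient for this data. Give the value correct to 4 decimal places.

n = 5, Σu = 110, Σv = 149, Σu² = 2578, Σv² = 4995, Σuv = 3001
nΣuv − ΣuΣv = 15005 − 16390 = -1385
nΣu² − (Σu)² = 12890 − 12100 = 790; nΣv² − (Σv)² = 24975 − 22201 = 2774
r = -1385 / √(790 × 2774) = -1385 / 1480.3581 ≈ -0.9356

-0.9356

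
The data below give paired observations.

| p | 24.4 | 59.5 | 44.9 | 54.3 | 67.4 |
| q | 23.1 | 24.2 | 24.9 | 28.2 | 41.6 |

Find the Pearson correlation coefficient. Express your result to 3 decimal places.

0.680

n = 5, Σp = 250.5, Σq = 142, Σp² = 13642.87, Σq² = 4265.06, Σpq = 7456.65
nΣpq − ΣpΣq = 37283.25 − 35571 = 1712.25
nΣp² − (Σp)² = 68214.35 − 62750.25 = 5464.1; nΣq² − (Σq)² = 21325.3 − 20164 = 1161.3
r = 1712.25 / √(5464.1 × 1161.3) = 1712.25 / 2519.0195 ≈ 0.680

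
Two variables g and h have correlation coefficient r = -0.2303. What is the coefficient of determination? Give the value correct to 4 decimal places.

r² = (-0.2303)² = 0.0530

0.0530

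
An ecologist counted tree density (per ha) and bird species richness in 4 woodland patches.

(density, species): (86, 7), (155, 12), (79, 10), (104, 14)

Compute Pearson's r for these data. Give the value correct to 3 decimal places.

n = 4, Σx = 424, Σy = 43, Σx² = 48478, Σy² = 489, Σxy = 4708
nΣxy − ΣxΣy = 18832 − 18232 = 600
nΣx² − (Σx)² = 193912 − 179776 = 14136; nΣy² − (Σy)² = 1956 − 1849 = 107
r = 600 / √(14136 × 107) = 600 / 1229.8585 ≈ 0.488

0.488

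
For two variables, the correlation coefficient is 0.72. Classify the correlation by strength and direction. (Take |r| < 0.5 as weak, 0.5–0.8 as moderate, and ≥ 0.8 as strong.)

moderate positive

r = 0.72 > 0 so the relationship is positive.
|r| = 0.72, which falls in the moderate range.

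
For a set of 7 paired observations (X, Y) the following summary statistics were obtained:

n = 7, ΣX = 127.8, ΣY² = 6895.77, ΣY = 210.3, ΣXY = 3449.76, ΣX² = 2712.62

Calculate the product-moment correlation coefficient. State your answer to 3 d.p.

r = (nΣXY − ΣXΣY) / √[(nΣX² − (ΣX)²)(nΣY² − (ΣY)²)]
Numerator: 7×3449.76 − 127.8×210.3 = -2728.02
Denominator: √[(18988.34 − 16332.84)(48270.39 − 44226.09)] = √[2655.5 × 4044.3] = 3277.1388
r = -2728.02 / 3277.1388 ≈ -0.832

-0.832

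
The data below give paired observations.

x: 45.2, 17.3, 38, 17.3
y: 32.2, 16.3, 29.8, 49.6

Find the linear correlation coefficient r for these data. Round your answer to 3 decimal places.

n = 4, Σx = 117.8, Σy = 127.9, Σx² = 4085.62, Σy² = 4650.73, Σxy = 3727.91
nΣxy − ΣxΣy = 14911.64 − 15066.62 = -154.98
nΣx² − (Σx)² = 16342.48 − 13876.84 = 2465.64; nΣy² − (Σy)² = 18602.92 − 16358.41 = 2244.51
r = -154.98 / √(2465.64 × 2244.51) = -154.98 / 2352.4782 ≈ -0.066

-0.066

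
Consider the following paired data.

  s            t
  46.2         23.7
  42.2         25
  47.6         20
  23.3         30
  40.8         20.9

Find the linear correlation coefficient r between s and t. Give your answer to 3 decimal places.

n = 5, Σs = 200.1, Σt = 119.6, Σs² = 8388.57, Σt² = 2923.5, Σst = 4653.66
nΣst − ΣsΣt = 23268.3 − 23931.96 = -663.66
nΣs² − (Σs)² = 41942.85 − 40040.01 = 1902.84; nΣt² − (Σt)² = 14617.5 − 14304.16 = 313.34
r = -663.66 / √(1902.84 × 313.34) = -663.66 / 772.1631 ≈ -0.859

-0.859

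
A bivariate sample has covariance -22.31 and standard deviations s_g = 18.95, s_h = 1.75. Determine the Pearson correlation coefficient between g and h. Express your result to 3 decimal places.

-0.673

r = Cov(g,h) / (s_g · s_h) = -22.31 / (18.95 × 1.75)
  = -22.31 / 33.1625 ≈ -0.673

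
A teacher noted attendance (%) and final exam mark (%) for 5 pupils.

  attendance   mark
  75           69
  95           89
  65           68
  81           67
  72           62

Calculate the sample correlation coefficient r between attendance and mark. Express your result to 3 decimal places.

0.834

n = 5, Σx = 388, Σy = 355, Σx² = 30620, Σy² = 25639, Σxy = 27941
nΣxy − ΣxΣy = 139705 − 137740 = 1965
nΣx² − (Σx)² = 153100 − 150544 = 2556; nΣy² − (Σy)² = 128195 − 126025 = 2170
r = 1965 / √(2556 × 2170) = 1965 / 2355.1051 ≈ 0.834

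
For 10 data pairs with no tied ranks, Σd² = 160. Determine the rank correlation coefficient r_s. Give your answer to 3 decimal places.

ρ = 1 − 6Σd² / [n(n²−1)] = 1 − 6×160 / (10×99)
  = 1 − 960/990 = 1 − 0.9697 ≈ 0.030

0.030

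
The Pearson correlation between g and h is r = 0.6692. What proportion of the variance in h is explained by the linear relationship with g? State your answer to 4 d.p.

r² = (0.6692)² = 0.4478

0.4478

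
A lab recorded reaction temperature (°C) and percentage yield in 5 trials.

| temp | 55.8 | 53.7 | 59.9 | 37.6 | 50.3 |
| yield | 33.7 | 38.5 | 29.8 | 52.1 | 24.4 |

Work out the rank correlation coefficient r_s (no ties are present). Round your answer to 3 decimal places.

-0.400

Rank temp: 4, 3, 5, 1, 2
Rank yield: 3, 4, 2, 5, 1
d = rank(temp) − rank(yield): 1, -1, 3, -4, 1; Σd² = 28
ρ = 1 − 6Σd² / [n(n²−1)] = 1 − 6×28 / (5×24) = 1 − 168/120 ≈ -0.400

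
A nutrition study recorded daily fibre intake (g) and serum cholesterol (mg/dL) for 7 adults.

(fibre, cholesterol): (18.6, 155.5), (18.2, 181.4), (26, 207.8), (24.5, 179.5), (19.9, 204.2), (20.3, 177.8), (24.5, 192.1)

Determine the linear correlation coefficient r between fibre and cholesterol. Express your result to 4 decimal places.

0.5334

n = 7, Σx = 152, Σy = 1298.3, Σx² = 3361.8, Σy² = 242700.19, Σxy = 28373.7
nΣxy − ΣxΣy = 198615.9 − 197341.6 = 1274.3
nΣx² − (Σx)² = 23532.6 − 23104 = 428.6; nΣy² − (Σy)² = 1698901.33 − 1685582.89 = 13318.44
r = 1274.3 / √(428.6 × 13318.44) = 1274.3 / 2389.2014 ≈ 0.5334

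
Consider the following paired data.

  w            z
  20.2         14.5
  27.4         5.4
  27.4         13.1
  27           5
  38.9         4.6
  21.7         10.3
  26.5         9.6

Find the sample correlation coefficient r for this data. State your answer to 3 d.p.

-0.666

n = 7, Σw = 189.1, Σz = 62.5, Σw² = 5324.91, Σz² = 655.43, Σwz = 1591.65
nΣwz − ΣwΣz = 11141.55 − 11818.75 = -677.2
nΣw² − (Σw)² = 37274.37 − 35758.81 = 1515.56; nΣz² − (Σz)² = 4588.01 − 3906.25 = 681.76
r = -677.2 / √(1515.56 × 681.76) = -677.2 / 1016.4882 ≈ -0.666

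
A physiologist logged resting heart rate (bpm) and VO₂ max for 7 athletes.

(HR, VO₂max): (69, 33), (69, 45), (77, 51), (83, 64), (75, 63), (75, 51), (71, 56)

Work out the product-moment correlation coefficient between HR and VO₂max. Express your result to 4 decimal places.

0.7211

n = 7, Σx = 519, Σy = 363, Σx² = 38631, Σy² = 19517, Σxy = 27147
nΣxy − ΣxΣy = 190029 − 188397 = 1632
nΣx² − (Σx)² = 270417 − 269361 = 1056; nΣy² − (Σy)² = 136619 − 131769 = 4850
r = 1632 / √(1056 × 4850) = 1632 / 2263.0952 ≈ 0.7211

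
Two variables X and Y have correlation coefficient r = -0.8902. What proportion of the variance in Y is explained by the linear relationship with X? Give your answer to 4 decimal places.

r² = (-0.8902)² = 0.7925

0.7925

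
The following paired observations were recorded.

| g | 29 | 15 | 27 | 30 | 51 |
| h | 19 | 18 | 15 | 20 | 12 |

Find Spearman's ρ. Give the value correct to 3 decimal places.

-0.100

Rank g: 3, 1, 2, 4, 5
Rank h: 4, 3, 2, 5, 1
d = rank(g) − rank(h): -1, -2, 0, -1, 4; Σd² = 22
ρ = 1 − 6Σd² / [n(n²−1)] = 1 − 6×22 / (5×24) = 1 − 132/120 ≈ -0.100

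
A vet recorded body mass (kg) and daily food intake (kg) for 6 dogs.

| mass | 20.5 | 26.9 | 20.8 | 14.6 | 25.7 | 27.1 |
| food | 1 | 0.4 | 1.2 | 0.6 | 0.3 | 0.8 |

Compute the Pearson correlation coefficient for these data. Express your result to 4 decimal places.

n = 6, Σx = 135.6, Σy = 4.3, Σx² = 3184.56, Σy² = 3.69, Σxy = 94.37
nΣxy − ΣxΣy = 566.22 − 583.08 = -16.86
nΣx² − (Σx)² = 19107.36 − 18387.36 = 720; nΣy² − (Σy)² = 22.14 − 18.49 = 3.65
r = -16.86 / √(720 × 3.65) = -16.86 / 51.2640 ≈ -0.3289

-0.3289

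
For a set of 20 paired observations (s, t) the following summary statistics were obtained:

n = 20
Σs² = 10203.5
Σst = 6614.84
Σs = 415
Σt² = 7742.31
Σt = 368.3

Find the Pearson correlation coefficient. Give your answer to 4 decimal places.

-0.8310

r = (nΣst − ΣsΣt) / √[(nΣs² − (Σs)²)(nΣt² − (Σt)²)]
Numerator: 20×6614.84 − 415×368.3 = -20547.7
Denominator: √[(204070 − 172225)(154846.2 − 135644.89)] = √[31845 × 19201.31] = 24727.8328
r = -20547.7 / 24727.8328 ≈ -0.8310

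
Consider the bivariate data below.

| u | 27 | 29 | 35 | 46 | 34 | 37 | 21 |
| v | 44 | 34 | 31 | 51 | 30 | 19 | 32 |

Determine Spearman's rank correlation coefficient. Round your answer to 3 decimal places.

-0.107

Rank u: 2, 3, 5, 7, 4, 6, 1
Rank v: 6, 5, 3, 7, 2, 1, 4
d = rank(u) − rank(v): -4, -2, 2, 0, 2, 5, -3; Σd² = 62
ρ = 1 − 6Σd² / [n(n²−1)] = 1 − 6×62 / (7×48) = 1 − 372/336 ≈ -0.107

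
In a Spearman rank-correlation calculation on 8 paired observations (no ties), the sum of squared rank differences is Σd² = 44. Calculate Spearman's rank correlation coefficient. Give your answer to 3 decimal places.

0.476

ρ = 1 − 6Σd² / [n(n²−1)] = 1 − 6×44 / (8×63)
  = 1 − 264/504 = 1 − 0.5238 ≈ 0.476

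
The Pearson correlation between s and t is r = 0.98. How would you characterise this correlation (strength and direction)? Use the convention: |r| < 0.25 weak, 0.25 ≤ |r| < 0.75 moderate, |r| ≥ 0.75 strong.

r = 0.98 > 0 so the relationship is positive.
|r| = 0.98, which falls in the strong range.

strong positive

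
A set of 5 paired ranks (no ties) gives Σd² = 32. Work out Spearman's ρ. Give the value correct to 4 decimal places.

ρ = 1 − 6Σd² / [n(n²−1)] = 1 − 6×32 / (5×24)
  = 1 − 192/120 = 1 − 1.60000 ≈ -0.6000

-0.6000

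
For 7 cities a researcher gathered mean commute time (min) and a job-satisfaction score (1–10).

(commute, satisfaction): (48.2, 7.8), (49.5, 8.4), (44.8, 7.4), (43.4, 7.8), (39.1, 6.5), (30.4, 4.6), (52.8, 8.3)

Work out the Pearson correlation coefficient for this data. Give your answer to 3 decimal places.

n = 7, Σx = 308.2, Σy = 50.8, Σx² = 13904.9, Σy² = 379.3, Σxy = 2294.03
nΣxy − ΣxΣy = 16058.21 − 15656.56 = 401.65
nΣx² − (Σx)² = 97334.3 − 94987.24 = 2347.06; nΣy² − (Σy)² = 2655.1 − 2580.64 = 74.46
r = 401.65 / √(2347.06 × 74.46) = 401.65 / 418.0456 ≈ 0.961

0.961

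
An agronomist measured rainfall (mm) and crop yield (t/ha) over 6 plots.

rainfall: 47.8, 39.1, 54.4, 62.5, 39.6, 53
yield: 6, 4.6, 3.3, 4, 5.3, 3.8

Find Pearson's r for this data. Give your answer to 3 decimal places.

-0.574

n = 6, Σx = 296.4, Σy = 27, Σx² = 15056.42, Σy² = 126.58, Σxy = 1307.46
nΣxy − ΣxΣy = 7844.76 − 8002.8 = -158.04
nΣx² − (Σx)² = 90338.52 − 87852.96 = 2485.56; nΣy² − (Σy)² = 759.48 − 729 = 30.48
r = -158.04 / √(2485.56 × 30.48) = -158.04 / 275.2451 ≈ -0.574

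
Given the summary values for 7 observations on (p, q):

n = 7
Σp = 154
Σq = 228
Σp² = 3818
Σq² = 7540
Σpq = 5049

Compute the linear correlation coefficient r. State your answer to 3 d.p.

r = (nΣpq − ΣpΣq) / √[(nΣp² − (Σp)²)(nΣq² − (Σq)²)]
Numerator: 7×5049 − 154×228 = 231
Denominator: √[(26726 − 23716)(52780 − 51984)] = √[3010 × 796] = 1547.8889
r = 231 / 1547.8889 ≈ 0.149

0.149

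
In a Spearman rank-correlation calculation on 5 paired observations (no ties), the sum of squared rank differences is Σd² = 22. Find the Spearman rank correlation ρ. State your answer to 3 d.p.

ρ = 1 − 6Σd² / [n(n²−1)] = 1 − 6×22 / (5×24)
  = 1 − 132/120 = 1 − 1.1000 ≈ -0.100

-0.100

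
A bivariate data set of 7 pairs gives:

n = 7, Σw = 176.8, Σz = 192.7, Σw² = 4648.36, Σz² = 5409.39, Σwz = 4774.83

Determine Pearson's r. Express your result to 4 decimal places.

r = (nΣwz − ΣwΣz) / √[(nΣw² − (Σw)²)(nΣz² − (Σz)²)]
Numerator: 7×4774.83 − 176.8×192.7 = -645.55
Denominator: √[(32538.52 − 31258.24)(37865.73 − 37133.29)] = √[1280.28 × 732.44] = 968.3637
r = -645.55 / 968.3637 ≈ -0.6666

-0.6666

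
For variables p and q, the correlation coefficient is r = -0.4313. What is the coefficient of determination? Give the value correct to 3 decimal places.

r² = (-0.4313)² = 0.186

0.186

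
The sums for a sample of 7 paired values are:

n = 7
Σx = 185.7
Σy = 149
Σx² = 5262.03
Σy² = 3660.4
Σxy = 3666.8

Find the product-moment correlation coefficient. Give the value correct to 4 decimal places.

-0.7059

r = (nΣxy − ΣxΣy) / √[(nΣx² − (Σx)²)(nΣy² − (Σy)²)]
Numerator: 7×3666.8 − 185.7×149 = -2001.7
Denominator: √[(36834.21 − 34484.49)(25622.8 − 22201)] = √[2349.72 × 3421.8] = 2835.5373
r = -2001.7 / 2835.5373 ≈ -0.7059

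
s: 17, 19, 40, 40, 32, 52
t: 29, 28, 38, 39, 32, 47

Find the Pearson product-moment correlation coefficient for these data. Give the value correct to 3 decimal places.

0.969

n = 6, Σs = 200, Σt = 213, Σs² = 7578, Σt² = 7823, Σst = 7573
nΣst − ΣsΣt = 45438 − 42600 = 2838
nΣs² − (Σs)² = 45468 − 40000 = 5468; nΣt² − (Σt)² = 46938 − 45369 = 1569
r = 2838 / √(5468 × 1569) = 2838 / 2929.0428 ≈ 0.969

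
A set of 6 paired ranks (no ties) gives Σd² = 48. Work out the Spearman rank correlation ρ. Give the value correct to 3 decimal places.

ρ = 1 − 6Σd² / [n(n²−1)] = 1 − 6×48 / (6×35)
  = 1 − 288/210 = 1 − 1.3714 ≈ -0.371

-0.371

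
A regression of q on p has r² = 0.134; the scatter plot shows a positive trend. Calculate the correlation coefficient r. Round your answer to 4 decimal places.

0.3661

|r| = √0.134 = 0.3661
The association is positive, so r = 0.3661.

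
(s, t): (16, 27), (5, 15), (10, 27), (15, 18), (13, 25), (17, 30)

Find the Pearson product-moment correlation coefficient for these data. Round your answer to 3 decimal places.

n = 6, Σs = 76, Σt = 142, Σs² = 1064, Σt² = 3532, Σst = 1882
nΣst − ΣsΣt = 11292 − 10792 = 500
nΣs² − (Σs)² = 6384 − 5776 = 608; nΣt² − (Σt)² = 21192 − 20164 = 1028
r = 500 / √(608 × 1028) = 500 / 790.5846 ≈ 0.632

0.632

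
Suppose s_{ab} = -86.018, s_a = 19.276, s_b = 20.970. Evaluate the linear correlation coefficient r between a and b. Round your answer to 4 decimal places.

-0.2128

r = Cov(a,b) / (s_a · s_b) = -86.018 / (19.276 × 20.970)
  = -86.018 / 404.2177 ≈ -0.2128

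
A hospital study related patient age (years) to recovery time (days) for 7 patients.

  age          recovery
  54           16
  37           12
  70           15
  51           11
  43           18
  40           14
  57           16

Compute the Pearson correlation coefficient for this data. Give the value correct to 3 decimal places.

n = 7, Σx = 352, Σy = 102, Σx² = 18484, Σy² = 1522, Σxy = 5165
nΣxy − ΣxΣy = 36155 − 35904 = 251
nΣx² − (Σx)² = 129388 − 123904 = 5484; nΣy² − (Σy)² = 10654 − 10404 = 250
r = 251 / √(5484 × 250) = 251 / 1170.8971 ≈ 0.214

0.214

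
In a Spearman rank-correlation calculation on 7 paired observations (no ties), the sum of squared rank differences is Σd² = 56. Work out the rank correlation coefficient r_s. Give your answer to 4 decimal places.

ρ = 1 − 6Σd² / [n(n²−1)] = 1 − 6×56 / (7×48)
  = 1 − 336/336 = 1 − 1.00000 ≈ 0.0000

0.0000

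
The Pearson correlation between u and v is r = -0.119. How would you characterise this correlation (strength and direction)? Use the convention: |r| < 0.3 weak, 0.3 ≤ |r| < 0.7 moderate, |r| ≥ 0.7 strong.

r = -0.119 < 0 so the relationship is negative.
|r| = 0.119, which falls in the weak range.

weak negative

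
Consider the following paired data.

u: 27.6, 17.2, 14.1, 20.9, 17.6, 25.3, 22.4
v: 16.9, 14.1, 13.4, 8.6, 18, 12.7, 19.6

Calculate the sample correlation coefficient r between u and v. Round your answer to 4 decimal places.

n = 7, Σu = 145.1, Σv = 103.3, Σu² = 3144.83, Σv² = 1607.39, Σuv = 2154.79
nΣuv − ΣuΣv = 15083.53 − 14988.83 = 94.7
nΣu² − (Σu)² = 22013.81 − 21054.01 = 959.8; nΣv² − (Σv)² = 11251.73 − 10670.89 = 580.84
r = 94.7 / √(959.8 × 580.84) = 94.7 / 746.6527 ≈ 0.1268

0.1268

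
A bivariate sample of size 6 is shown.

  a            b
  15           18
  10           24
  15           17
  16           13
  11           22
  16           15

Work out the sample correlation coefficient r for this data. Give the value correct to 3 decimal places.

n = 6, Σa = 83, Σb = 109, Σa² = 1183, Σb² = 2067, Σab = 1455
nΣab − ΣaΣb = 8730 − 9047 = -317
nΣa² − (Σa)² = 7098 − 6889 = 209; nΣb² − (Σb)² = 12402 − 11881 = 521
r = -317 / √(209 × 521) = -317 / 329.9833 ≈ -0.961

-0.961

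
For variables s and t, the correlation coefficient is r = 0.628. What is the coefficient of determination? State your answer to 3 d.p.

r² = (0.628)² = 0.394

0.394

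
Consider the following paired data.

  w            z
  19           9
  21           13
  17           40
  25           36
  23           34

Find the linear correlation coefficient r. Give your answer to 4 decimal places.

n = 5, Σw = 105, Σz = 132, Σw² = 2245, Σz² = 4302, Σwz = 2806
nΣwz − ΣwΣz = 14030 − 13860 = 170
nΣw² − (Σw)² = 11225 − 11025 = 200; nΣz² − (Σz)² = 21510 − 17424 = 4086
r = 170 / √(200 × 4086) = 170 / 903.9912 ≈ 0.1881

0.1881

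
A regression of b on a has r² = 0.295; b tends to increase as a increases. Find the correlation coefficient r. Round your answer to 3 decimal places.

|r| = √0.295 = 0.543
The association is positive, so r = 0.543.

0.543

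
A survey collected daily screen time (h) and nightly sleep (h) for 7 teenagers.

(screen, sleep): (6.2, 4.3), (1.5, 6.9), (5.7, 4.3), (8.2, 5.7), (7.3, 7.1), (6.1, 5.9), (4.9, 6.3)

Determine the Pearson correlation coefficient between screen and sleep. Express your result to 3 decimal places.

-0.269

n = 7, Σx = 39.9, Σy = 40.5, Σx² = 254.93, Σy² = 241.99, Σxy = 226.95
nΣxy − ΣxΣy = 1588.65 − 1615.95 = -27.3
nΣx² − (Σx)² = 1784.51 − 1592.01 = 192.5; nΣy² − (Σy)² = 1693.93 − 1640.25 = 53.68
r = -27.3 / √(192.5 × 53.68) = -27.3 / 101.6533 ≈ -0.269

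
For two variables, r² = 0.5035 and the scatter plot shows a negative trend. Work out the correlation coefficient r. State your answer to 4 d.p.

|r| = √0.5035 = 0.7096
The association is negative, so r = −0.7096.

-0.7096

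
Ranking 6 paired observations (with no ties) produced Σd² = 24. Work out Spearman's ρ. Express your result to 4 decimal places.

0.3143

ρ = 1 − 6Σd² / [n(n²−1)] = 1 − 6×24 / (6×35)
  = 1 − 144/210 = 1 − 0.68571 ≈ 0.3143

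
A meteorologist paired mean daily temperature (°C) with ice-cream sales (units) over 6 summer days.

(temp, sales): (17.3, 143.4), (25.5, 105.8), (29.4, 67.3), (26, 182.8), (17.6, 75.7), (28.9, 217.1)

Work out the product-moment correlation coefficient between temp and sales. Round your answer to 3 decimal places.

n = 6, Σx = 144.7, Σy = 792.1, Σx² = 3634.87, Σy² = 122565.23, Σxy = 19516.65
nΣxy − ΣxΣy = 117099.9 − 114616.87 = 2483.03
nΣx² − (Σx)² = 21809.22 − 20938.09 = 871.13; nΣy² − (Σy)² = 735391.38 − 627422.41 = 107968.97
r = 2483.03 / √(871.13 × 107968.97) = 2483.03 / 9698.1962 ≈ 0.256

0.256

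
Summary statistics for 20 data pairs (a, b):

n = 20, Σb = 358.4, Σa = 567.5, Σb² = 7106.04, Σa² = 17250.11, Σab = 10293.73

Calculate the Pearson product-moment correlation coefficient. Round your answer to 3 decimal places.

0.140

r = (nΣab − ΣaΣb) / √[(nΣa² − (Σa)²)(nΣb² − (Σb)²)]
Numerator: 20×10293.73 − 567.5×358.4 = 2482.6
Denominator: √[(345002.2 − 322056.25)(142120.8 − 128450.56)] = √[22945.95 × 13670.24] = 17710.9188
r = 2482.6 / 17710.9188 ≈ 0.140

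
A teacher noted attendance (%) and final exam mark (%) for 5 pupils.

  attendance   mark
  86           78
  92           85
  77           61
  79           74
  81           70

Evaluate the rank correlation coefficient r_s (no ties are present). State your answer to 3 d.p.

0.900

Rank attendance: 4, 5, 1, 2, 3
Rank mark: 4, 5, 1, 3, 2
d = rank(attendance) − rank(mark): 0, 0, 0, -1, 1; Σd² = 2
ρ = 1 − 6Σd² / [n(n²−1)] = 1 − 6×2 / (5×24) = 1 − 12/120 ≈ 0.900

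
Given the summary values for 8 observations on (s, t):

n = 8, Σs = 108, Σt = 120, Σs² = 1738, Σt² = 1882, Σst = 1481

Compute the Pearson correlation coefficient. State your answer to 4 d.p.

-0.9173

r = (nΣst − ΣsΣt) / √[(nΣs² − (Σs)²)(nΣt² − (Σt)²)]
Numerator: 8×1481 − 108×120 = -1112
Denominator: √[(13904 − 11664)(15056 − 14400)] = √[2240 × 656] = 1212.2046
r = -1112 / 1212.2046 ≈ -0.9173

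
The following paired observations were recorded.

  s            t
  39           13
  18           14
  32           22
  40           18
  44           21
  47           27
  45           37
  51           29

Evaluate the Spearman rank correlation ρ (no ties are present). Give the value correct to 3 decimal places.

Rank s: 3, 1, 2, 4, 5, 7, 6, 8
Rank t: 1, 2, 5, 3, 4, 6, 8, 7
d = rank(s) − rank(t): 2, -1, -3, 1, 1, 1, -2, 1; Σd² = 22
ρ = 1 − 6Σd² / [n(n²−1)] = 1 − 6×22 / (8×63) = 1 − 132/504 ≈ 0.738

0.738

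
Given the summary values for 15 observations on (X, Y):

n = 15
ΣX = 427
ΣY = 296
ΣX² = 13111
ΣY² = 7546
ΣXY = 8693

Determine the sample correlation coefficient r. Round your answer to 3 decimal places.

0.209

r = (nΣXY − ΣXΣY) / √[(nΣX² − (ΣX)²)(nΣY² − (ΣY)²)]
Numerator: 15×8693 − 427×296 = 4003
Denominator: √[(196665 − 182329)(113190 − 87616)] = √[14336 × 25574] = 19147.5550
r = 4003 / 19147.5550 ≈ 0.209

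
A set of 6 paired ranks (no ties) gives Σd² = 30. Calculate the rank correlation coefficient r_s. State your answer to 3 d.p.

ρ = 1 − 6Σd² / [n(n²−1)] = 1 − 6×30 / (6×35)
  = 1 − 180/210 = 1 − 0.8571 ≈ 0.143

0.143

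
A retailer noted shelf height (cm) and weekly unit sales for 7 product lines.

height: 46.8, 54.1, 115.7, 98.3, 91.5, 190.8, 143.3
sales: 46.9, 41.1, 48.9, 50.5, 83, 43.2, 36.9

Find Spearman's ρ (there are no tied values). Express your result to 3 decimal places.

-0.250

Rank height: 1, 2, 5, 4, 3, 7, 6
Rank sales: 4, 2, 5, 6, 7, 3, 1
d = rank(height) − rank(sales): -3, 0, 0, -2, -4, 4, 5; Σd² = 70
ρ = 1 − 6Σd² / [n(n²−1)] = 1 − 6×70 / (7×48) = 1 − 420/336 ≈ -0.250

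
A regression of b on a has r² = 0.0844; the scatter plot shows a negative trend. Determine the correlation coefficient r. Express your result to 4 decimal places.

-0.2905

|r| = √0.0844 = 0.2905
The association is negative, so r = −0.2905.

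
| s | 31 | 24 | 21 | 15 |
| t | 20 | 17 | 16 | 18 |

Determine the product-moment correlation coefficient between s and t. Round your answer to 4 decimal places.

n = 4, Σs = 91, Σt = 71, Σs² = 2203, Σt² = 1269, Σst = 1634
nΣst − ΣsΣt = 6536 − 6461 = 75
nΣs² − (Σs)² = 8812 − 8281 = 531; nΣt² − (Σt)² = 5076 − 5041 = 35
r = 75 / √(531 × 35) = 75 / 136.3268 ≈ 0.5501

0.5501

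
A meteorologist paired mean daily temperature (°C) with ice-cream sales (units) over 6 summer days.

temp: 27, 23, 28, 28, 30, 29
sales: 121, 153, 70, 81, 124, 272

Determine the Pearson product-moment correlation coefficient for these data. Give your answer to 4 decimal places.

0.0503

n = 6, Σx = 165, Σy = 821, Σx² = 4567, Σy² = 138871, Σxy = 22622
nΣxy − ΣxΣy = 135732 − 135465 = 267
nΣx² − (Σx)² = 27402 − 27225 = 177; nΣy² − (Σy)² = 833226 − 674041 = 159185
r = 267 / √(177 × 159185) = 267 / 5308.0830 ≈ 0.0503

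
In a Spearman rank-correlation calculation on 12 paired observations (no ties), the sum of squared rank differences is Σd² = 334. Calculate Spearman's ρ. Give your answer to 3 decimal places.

ρ = 1 − 6Σd² / [n(n²−1)] = 1 − 6×334 / (12×143)
  = 1 − 2004/1716 = 1 − 1.1678 ≈ -0.168

-0.168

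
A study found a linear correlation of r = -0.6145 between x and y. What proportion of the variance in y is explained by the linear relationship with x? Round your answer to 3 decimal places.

r² = (-0.6145)² = 0.378

0.378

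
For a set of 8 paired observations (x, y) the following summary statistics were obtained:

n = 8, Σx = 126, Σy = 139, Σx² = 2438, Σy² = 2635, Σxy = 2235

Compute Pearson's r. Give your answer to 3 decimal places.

r = (nΣxy − ΣxΣy) / √[(nΣx² − (Σx)²)(nΣy² − (Σy)²)]
Numerator: 8×2235 − 126×139 = 366
Denominator: √[(19504 − 15876)(21080 − 19321)] = √[3628 × 1759] = 2526.1932
r = 366 / 2526.1932 ≈ 0.145

0.145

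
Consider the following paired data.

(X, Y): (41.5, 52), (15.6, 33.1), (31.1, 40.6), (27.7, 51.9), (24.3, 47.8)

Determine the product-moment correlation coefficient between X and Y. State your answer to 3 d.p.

0.699

n = 5, ΣX = 140.2, ΣY = 225.4, ΣX² = 4290.6, ΣY² = 10426.42, ΣXY = 6536.19
nΣXY − ΣXΣY = 32680.95 − 31601.08 = 1079.87
nΣX² − (ΣX)² = 21453 − 19656.04 = 1796.96; nΣY² − (ΣY)² = 52132.1 − 50805.16 = 1326.94
r = 1079.87 / √(1796.96 × 1326.94) = 1079.87 / 1544.1691 ≈ 0.699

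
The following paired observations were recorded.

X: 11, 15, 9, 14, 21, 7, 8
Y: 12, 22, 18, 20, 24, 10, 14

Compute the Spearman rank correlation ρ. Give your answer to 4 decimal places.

0.8929

Rank X: 4, 6, 3, 5, 7, 1, 2
Rank Y: 2, 6, 4, 5, 7, 1, 3
d = rank(X) − rank(Y): 2, 0, -1, 0, 0, 0, -1; Σd² = 6
ρ = 1 − 6Σd² / [n(n²−1)] = 1 − 6×6 / (7×48) = 1 − 36/336 ≈ 0.8929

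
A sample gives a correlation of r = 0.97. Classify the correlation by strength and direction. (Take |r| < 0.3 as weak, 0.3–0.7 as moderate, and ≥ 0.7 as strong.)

strong positive

r = 0.97 > 0 so the relationship is positive.
|r| = 0.97, which falls in the strong range.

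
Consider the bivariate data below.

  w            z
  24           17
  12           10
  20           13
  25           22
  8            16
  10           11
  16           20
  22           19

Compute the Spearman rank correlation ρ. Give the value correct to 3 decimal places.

0.643

Rank w: 7, 3, 5, 8, 1, 2, 4, 6
Rank z: 5, 1, 3, 8, 4, 2, 7, 6
d = rank(w) − rank(z): 2, 2, 2, 0, -3, 0, -3, 0; Σd² = 30
ρ = 1 − 6Σd² / [n(n²−1)] = 1 − 6×30 / (8×63) = 1 − 180/504 ≈ 0.643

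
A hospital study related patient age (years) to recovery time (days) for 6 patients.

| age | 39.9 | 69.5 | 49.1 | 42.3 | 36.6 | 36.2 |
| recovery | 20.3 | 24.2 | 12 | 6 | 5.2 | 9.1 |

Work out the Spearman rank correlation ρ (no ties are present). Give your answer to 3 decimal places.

0.600

Rank age: 3, 6, 5, 4, 2, 1
Rank recovery: 5, 6, 4, 2, 1, 3
d = rank(age) − rank(recovery): -2, 0, 1, 2, 1, -2; Σd² = 14
ρ = 1 − 6Σd² / [n(n²−1)] = 1 − 6×14 / (6×35) = 1 − 84/210 ≈ 0.600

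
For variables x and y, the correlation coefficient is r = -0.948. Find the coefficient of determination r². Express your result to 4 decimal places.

0.8987

r² = (-0.948)² = 0.8987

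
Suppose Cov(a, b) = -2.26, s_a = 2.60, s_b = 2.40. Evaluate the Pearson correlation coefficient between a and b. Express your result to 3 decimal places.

r = Cov(a,b) / (s_a · s_b) = -2.26 / (2.60 × 2.40)
  = -2.26 / 6.2400 ≈ -0.362

-0.362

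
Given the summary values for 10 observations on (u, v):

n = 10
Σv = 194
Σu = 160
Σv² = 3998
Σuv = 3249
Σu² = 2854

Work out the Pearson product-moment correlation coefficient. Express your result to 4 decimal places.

r = (nΣuv − ΣuΣv) / √[(nΣu² − (Σu)²)(nΣv² − (Σv)²)]
Numerator: 10×3249 − 160×194 = 1450
Denominator: √[(28540 − 25600)(39980 − 37636)] = √[2940 × 2344] = 2625.1400
r = 1450 / 2625.1400 ≈ 0.5524

0.5524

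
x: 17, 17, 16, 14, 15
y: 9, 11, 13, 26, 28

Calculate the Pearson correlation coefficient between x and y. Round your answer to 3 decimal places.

-0.917

n = 5, Σx = 79, Σy = 87, Σx² = 1255, Σy² = 1831, Σxy = 1332
nΣxy − ΣxΣy = 6660 − 6873 = -213
nΣx² − (Σx)² = 6275 − 6241 = 34; nΣy² − (Σy)² = 9155 − 7569 = 1586
r = -213 / √(34 × 1586) = -213 / 232.2154 ≈ -0.917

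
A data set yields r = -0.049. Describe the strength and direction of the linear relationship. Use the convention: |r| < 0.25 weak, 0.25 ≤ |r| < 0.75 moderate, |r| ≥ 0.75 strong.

r = -0.049 < 0 so the relationship is negative.
|r| = 0.049, which falls in the weak range.

weak negative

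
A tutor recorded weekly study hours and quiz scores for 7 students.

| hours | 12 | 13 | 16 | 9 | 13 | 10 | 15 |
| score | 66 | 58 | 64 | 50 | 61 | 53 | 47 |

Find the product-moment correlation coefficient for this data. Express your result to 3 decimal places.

0.295

n = 7, Σx = 88, Σy = 399, Σx² = 1144, Σy² = 23055, Σxy = 5048
nΣxy − ΣxΣy = 35336 − 35112 = 224
nΣx² − (Σx)² = 8008 − 7744 = 264; nΣy² − (Σy)² = 161385 − 159201 = 2184
r = 224 / √(264 × 2184) = 224 / 759.3260 ≈ 0.295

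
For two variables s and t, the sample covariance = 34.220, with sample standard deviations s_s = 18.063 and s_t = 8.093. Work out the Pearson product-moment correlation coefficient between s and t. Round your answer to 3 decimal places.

0.234

r = Cov(s,t) / (s_s · s_t) = 34.220 / (18.063 × 8.093)
  = 34.220 / 146.1839 ≈ 0.234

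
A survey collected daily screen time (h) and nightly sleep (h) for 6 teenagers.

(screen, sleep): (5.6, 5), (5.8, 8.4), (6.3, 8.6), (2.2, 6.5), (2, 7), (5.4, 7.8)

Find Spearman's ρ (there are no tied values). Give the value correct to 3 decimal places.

Rank screen: 4, 5, 6, 2, 1, 3
Rank sleep: 1, 5, 6, 2, 3, 4
d = rank(screen) − rank(sleep): 3, 0, 0, 0, -2, -1; Σd² = 14
ρ = 1 − 6Σd² / [n(n²−1)] = 1 − 6×14 / (6×35) = 1 − 84/210 ≈ 0.600

0.600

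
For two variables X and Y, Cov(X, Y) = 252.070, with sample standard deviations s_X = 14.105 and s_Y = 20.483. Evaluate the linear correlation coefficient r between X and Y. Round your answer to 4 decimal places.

0.8725

r = Cov(X,Y) / (s_X · s_Y) = 252.070 / (14.105 × 20.483)
  = 252.070 / 288.9127 ≈ 0.8725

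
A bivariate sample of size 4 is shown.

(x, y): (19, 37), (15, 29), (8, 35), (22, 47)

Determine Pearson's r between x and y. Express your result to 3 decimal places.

0.618

n = 4, Σx = 64, Σy = 148, Σx² = 1134, Σy² = 5644, Σxy = 2452
nΣxy − ΣxΣy = 9808 − 9472 = 336
nΣx² − (Σx)² = 4536 − 4096 = 440; nΣy² − (Σy)² = 22576 − 21904 = 672
r = 336 / √(440 × 672) = 336 / 543.7647 ≈ 0.618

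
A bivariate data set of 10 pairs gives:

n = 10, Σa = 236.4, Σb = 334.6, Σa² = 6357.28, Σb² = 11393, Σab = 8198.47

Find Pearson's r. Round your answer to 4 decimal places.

r = (nΣab − ΣaΣb) / √[(nΣa² − (Σa)²)(nΣb² − (Σb)²)]
Numerator: 10×8198.47 − 236.4×334.6 = 2885.26
Denominator: √[(63572.8 − 55884.96)(113930 − 111957.16)] = √[7687.84 × 1972.84] = 3894.4676
r = 2885.26 / 3894.4676 ≈ 0.7409

0.7409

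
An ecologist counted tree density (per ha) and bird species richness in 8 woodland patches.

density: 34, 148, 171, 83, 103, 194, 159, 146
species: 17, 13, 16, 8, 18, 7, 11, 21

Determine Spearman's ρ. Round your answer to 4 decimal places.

-0.4286

Rank density: 1, 5, 7, 2, 3, 8, 6, 4
Rank species: 6, 4, 5, 2, 7, 1, 3, 8
d = rank(density) − rank(species): -5, 1, 2, 0, -4, 7, 3, -4; Σd² = 120
ρ = 1 − 6Σd² / [n(n²−1)] = 1 − 6×120 / (8×63) = 1 − 720/504 ≈ -0.4286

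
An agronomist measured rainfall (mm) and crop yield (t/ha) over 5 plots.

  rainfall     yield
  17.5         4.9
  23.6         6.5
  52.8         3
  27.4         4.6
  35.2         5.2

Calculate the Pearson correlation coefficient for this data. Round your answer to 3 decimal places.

n = 5, Σx = 156.5, Σy = 24.2, Σx² = 5640.85, Σy² = 123.46, Σxy = 706.63
nΣxy − ΣxΣy = 3533.15 − 3787.3 = -254.15
nΣx² − (Σx)² = 28204.25 − 24492.25 = 3712; nΣy² − (Σy)² = 617.3 − 585.64 = 31.66
r = -254.15 / √(3712 × 31.66) = -254.15 / 342.8147 ≈ -0.741

-0.741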